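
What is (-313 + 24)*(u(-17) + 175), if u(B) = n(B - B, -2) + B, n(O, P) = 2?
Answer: -46240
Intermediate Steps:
u(B) = 2 + B
(-313 + 24)*(u(-17) + 175) = (-313 + 24)*((2 - 17) + 175) = -289*(-15 + 175) = -289*160 = -46240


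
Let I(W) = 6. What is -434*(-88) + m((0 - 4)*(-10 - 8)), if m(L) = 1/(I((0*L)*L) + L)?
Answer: 2978977/78 ≈ 38192.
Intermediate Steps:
m(L) = 1/(6 + L)
-434*(-88) + m((0 - 4)*(-10 - 8)) = -434*(-88) + 1/(6 + (0 - 4)*(-10 - 8)) = 38192 + 1/(6 - 4*(-18)) = 38192 + 1/(6 + 72) = 38192 + 1/78 = 2978977/78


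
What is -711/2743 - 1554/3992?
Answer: -3550467/5475028 ≈ -0.64848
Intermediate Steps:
-711/2743 - 1554/3992 = -711*1/2743 - 1554*1/3992 = -711/2743 - 777/1996 = -3550467/5475028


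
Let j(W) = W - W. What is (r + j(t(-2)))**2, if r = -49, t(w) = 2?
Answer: 2401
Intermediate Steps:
j(W) = 0
(r + j(t(-2)))**2 = (-49 + 0)**2 = (-49)**2 = 2401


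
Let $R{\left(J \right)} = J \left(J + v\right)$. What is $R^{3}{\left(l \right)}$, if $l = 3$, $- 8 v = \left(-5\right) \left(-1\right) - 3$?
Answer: $\frac{35937}{64} \approx 561.52$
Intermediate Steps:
$v = - \frac{1}{4}$ ($v = - \frac{\left(-5\right) \left(-1\right) - 3}{8} = - \frac{5 - 3}{8} = \left(- \frac{1}{8}\right) 2 = - \frac{1}{4} \approx -0.25$)
$R{\left(J \right)} = J \left(- \frac{1}{4} + J\right)$ ($R{\left(J \right)} = J \left(J - \frac{1}{4}\right) = J \left(- \frac{1}{4} + J\right)$)
$R^{3}{\left(l \right)} = \left(3 \left(- \frac{1}{4} + 3\right)\right)^{3} = \left(3 \cdot \frac{11}{4}\right)^{3} = \left(\frac{33}{4}\right)^{3} = \frac{35937}{64}$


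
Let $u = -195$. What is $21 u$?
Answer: $-4095$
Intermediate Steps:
$21 u = 21 \left(-195\right) = -4095$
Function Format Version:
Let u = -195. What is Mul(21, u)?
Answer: -4095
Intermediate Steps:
Mul(21, u) = Mul(21, -195) = -4095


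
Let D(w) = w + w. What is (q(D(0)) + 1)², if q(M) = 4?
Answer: 25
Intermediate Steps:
D(w) = 2*w
(q(D(0)) + 1)² = (4 + 1)² = 5² = 25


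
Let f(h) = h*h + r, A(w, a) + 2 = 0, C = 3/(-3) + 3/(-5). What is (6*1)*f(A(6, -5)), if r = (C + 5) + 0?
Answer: 222/5 ≈ 44.400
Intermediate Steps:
C = -8/5 (C = 3*(-⅓) + 3*(-⅕) = -1 - ⅗ = -8/5 ≈ -1.6000)
r = 17/5 (r = (-8/5 + 5) + 0 = 17/5 + 0 = 17/5 ≈ 3.4000)
A(w, a) = -2 (A(w, a) = -2 + 0 = -2)
f(h) = 17/5 + h² (f(h) = h*h + 17/5 = h² + 17/5 = 17/5 + h²)
(6*1)*f(A(6, -5)) = (6*1)*(17/5 + (-2)²) = 6*(17/5 + 4) = 6*(37/5) = 222/5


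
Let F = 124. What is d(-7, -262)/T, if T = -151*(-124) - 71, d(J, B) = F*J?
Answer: -868/18653 ≈ -0.046534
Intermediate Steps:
d(J, B) = 124*J
T = 18653 (T = 18724 - 71 = 18653)
d(-7, -262)/T = (124*(-7))/18653 = -868*1/18653 = -868/18653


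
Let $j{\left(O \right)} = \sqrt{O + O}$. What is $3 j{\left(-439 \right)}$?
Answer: $3 i \sqrt{878} \approx 88.893 i$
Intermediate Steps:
$j{\left(O \right)} = \sqrt{2} \sqrt{O}$ ($j{\left(O \right)} = \sqrt{2 O} = \sqrt{2} \sqrt{O}$)
$3 j{\left(-439 \right)} = 3 \sqrt{2} \sqrt{-439} = 3 \sqrt{2} i \sqrt{439} = 3 i \sqrt{878}$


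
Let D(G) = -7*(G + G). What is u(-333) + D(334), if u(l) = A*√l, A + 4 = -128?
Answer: -4676 - 396*I*√37 ≈ -4676.0 - 2408.8*I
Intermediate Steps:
D(G) = -14*G
A = -132 (A = -4 - 128 = -132)
u(l) = -132*√l
u(-333) + D(334) = -396*I*√37 - 14*334 = -396*I*√37 - 4676 = -4676 - 396*I*√37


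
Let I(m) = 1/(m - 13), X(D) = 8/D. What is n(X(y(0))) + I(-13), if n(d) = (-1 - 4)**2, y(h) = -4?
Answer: 649/26 ≈ 24.962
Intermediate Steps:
I(m) = 1/(-13 + m)
n(d) = 25 (n(d) = (-5)**2 = 25)
n(X(y(0))) + I(-13) = 25 + 1/(-13 - 13) = 25 + 1/(-26) = 25 - 1/26 = 649/26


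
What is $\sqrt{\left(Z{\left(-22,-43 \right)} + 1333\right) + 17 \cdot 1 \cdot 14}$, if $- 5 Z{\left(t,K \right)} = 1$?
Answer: $\frac{\sqrt{39270}}{5} \approx 39.633$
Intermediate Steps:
$Z{\left(t,K \right)} = - \frac{1}{5}$ ($Z{\left(t,K \right)} = \left(- \frac{1}{5}\right) 1 = - \frac{1}{5}$)
$\sqrt{\left(Z{\left(-22,-43 \right)} + 1333\right) + 17 \cdot 1 \cdot 14} = \sqrt{\left(- \frac{1}{5} + 1333\right) + 17 \cdot 1 \cdot 14} = \sqrt{\frac{6664}{5} + 17 \cdot 14} = \sqrt{\frac{6664}{5} + 238} = \sqrt{\frac{7854}{5}} = \frac{\sqrt{39270}}{5}$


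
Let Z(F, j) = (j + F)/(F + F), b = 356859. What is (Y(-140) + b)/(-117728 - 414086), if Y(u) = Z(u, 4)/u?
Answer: -1748609083/2605888600 ≈ -0.67102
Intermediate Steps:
Z(F, j) = (F + j)/(2*F) (Z(F, j) = (F + j)/((2*F)) = (F + j)*(1/(2*F)) = (F + j)/(2*F))
Y(u) = (4 + u)/(2*u²) (Y(u) = ((u + 4)/(2*u))/u = ((4 + u)/(2*u))/u = (4 + u)/(2*u²))
(Y(-140) + b)/(-117728 - 414086) = ((½)*(4 - 140)/(-140)² + 356859)/(-117728 - 414086) = ((½)*(1/19600)*(-136) + 356859)/(-531814) = (-17/4900 + 356859)*(-1/531814) = (1748609083/4900)*(-1/531814) = -1748609083/2605888600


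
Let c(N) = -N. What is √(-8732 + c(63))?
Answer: I*√8795 ≈ 93.782*I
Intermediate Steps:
√(-8732 + c(63)) = √(-8732 - 1*63) = √(-8732 - 63) = √(-8795) = I*√8795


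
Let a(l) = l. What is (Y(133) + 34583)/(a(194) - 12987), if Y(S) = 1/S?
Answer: -418140/154679 ≈ -2.7033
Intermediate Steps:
(Y(133) + 34583)/(a(194) - 12987) = (1/133 + 34583)/(194 - 12987) = (1/133 + 34583)/(-12793) = (4599540/133)*(-1/12793) = -418140/154679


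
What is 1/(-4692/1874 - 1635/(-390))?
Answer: 24362/41137 ≈ 0.59222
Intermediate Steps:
1/(-4692/1874 - 1635/(-390)) = 1/(-4692*1/1874 - 1635*(-1/390)) = 1/(-2346/937 + 109/26) = 1/(41137/24362) = 24362/41137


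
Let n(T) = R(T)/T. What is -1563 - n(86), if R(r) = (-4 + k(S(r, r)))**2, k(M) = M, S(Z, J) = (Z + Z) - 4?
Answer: -80657/43 ≈ -1875.7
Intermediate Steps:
S(Z, J) = -4 + 2*Z (S(Z, J) = 2*Z - 4 = -4 + 2*Z)
R(r) = (-8 + 2*r)**2 (R(r) = (-4 + (-4 + 2*r))**2 = (-8 + 2*r)**2)
n(T) = 4*(-4 + T)**2/T (n(T) = (4*(-4 + T)**2)/T = 4*(-4 + T)**2/T)
-1563 - n(86) = -1563 - 4*(-4 + 86)**2/86 = -1563 - 4*82**2/86 = -1563 - 4*6724/86 = -1563 - 1*13448/43 = -1563 - 13448/43 = -80657/43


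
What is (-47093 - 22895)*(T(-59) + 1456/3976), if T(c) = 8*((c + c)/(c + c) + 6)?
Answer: -280091976/71 ≈ -3.9450e+6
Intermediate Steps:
T(c) = 56 (T(c) = 8*((2*c)/((2*c)) + 6) = 8*((2*c)*(1/(2*c)) + 6) = 8*(1 + 6) = 8*7 = 56)
(-47093 - 22895)*(T(-59) + 1456/3976) = (-47093 - 22895)*(56 + 1456/3976) = -69988*(56 + 1456*(1/3976)) = -69988*(56 + 26/71) = -69988*4002/71 = -280091976/71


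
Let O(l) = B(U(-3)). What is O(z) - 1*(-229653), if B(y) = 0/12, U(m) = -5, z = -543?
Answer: 229653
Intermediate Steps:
B(y) = 0 (B(y) = 0*(1/12) = 0)
O(l) = 0
O(z) - 1*(-229653) = 0 - 1*(-229653) = 0 + 229653 = 229653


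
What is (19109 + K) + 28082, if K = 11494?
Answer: 58685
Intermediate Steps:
(19109 + K) + 28082 = (19109 + 11494) + 28082 = 30603 + 28082 = 58685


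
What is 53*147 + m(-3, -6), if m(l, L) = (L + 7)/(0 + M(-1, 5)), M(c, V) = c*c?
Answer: 7792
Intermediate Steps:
M(c, V) = c²
m(l, L) = 7 + L (m(l, L) = (L + 7)/(0 + (-1)²) = (7 + L)/(0 + 1) = (7 + L)/1 = (7 + L)*1 = 7 + L)
53*147 + m(-3, -6) = 53*147 + (7 - 6) = 7791 + 1 = 7792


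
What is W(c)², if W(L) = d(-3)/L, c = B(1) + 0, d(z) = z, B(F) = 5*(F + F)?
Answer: 9/100 ≈ 0.090000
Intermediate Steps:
B(F) = 10*F (B(F) = 5*(2*F) = 10*F)
c = 10 (c = 10*1 + 0 = 10 + 0 = 10)
W(L) = -3/L
W(c)² = (-3/10)² = 9/100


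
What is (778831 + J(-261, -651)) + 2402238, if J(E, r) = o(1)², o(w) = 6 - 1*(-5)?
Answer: 3181190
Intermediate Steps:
o(w) = 11 (o(w) = 6 + 5 = 11)
J(E, r) = 121 (J(E, r) = 11² = 121)
(778831 + J(-261, -651)) + 2402238 = (778831 + 121) + 2402238 = 778952 + 2402238 = 3181190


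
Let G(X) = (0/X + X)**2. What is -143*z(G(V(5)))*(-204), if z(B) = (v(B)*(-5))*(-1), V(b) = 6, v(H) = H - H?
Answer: 0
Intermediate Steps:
v(H) = 0
G(X) = X**2 (G(X) = (0 + X)**2 = X**2)
z(B) = 0 (z(B) = (0*(-5))*(-1) = 0*(-1) = 0)
-143*z(G(V(5)))*(-204) = -143*0*(-204) = 0*(-204) = 0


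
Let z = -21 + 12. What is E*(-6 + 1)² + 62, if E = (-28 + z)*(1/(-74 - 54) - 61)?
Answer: 7231261/128 ≈ 56494.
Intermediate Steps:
z = -9
E = 288933/128 (E = (-28 - 9)*(1/(-74 - 54) - 61) = -37*(1/(-128) - 61) = -37*(-1/128 - 61) = -37*(-7809/128) = 288933/128 ≈ 2257.3)
E*(-6 + 1)² + 62 = 288933*(-6 + 1)²/128 + 62 = (288933/128)*(-5)² + 62 = (288933/128)*25 + 62 = 7223325/128 + 62 = 7231261/128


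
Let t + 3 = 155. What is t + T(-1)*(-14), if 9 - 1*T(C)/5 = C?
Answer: -548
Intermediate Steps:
t = 152 (t = -3 + 155 = 152)
T(C) = 45 - 5*C
t + T(-1)*(-14) = 152 + (45 - 5*(-1))*(-14) = 152 + (45 + 5)*(-14) = 152 + 50*(-14) = 152 - 700 = -548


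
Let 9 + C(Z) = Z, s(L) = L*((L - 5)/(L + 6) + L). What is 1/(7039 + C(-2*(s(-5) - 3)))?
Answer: 1/6886 ≈ 0.00014522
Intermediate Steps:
s(L) = L*(L + (-5 + L)/(6 + L)) (s(L) = L*((-5 + L)/(6 + L) + L) = L*(L + (-5 + L)/(6 + L)))
C(Z) = -9 + Z
1/(7039 + C(-2*(s(-5) - 3))) = 1/(7039 + (-9 - 2*(-5*(-5 + (-5)² + 7*(-5))/(6 - 5) - 3))) = 1/(7039 + (-9 - 2*(-5*(-5 + 25 - 35)/1 - 3))) = 1/(7039 + (-9 - 2*(-5*1*(-15) - 3))) = 1/(7039 + (-9 - 2*(75 - 3))) = 1/(7039 + (-9 - 2*72)) = 1/(7039 + (-9 - 144)) = 1/(7039 - 153) = 1/6886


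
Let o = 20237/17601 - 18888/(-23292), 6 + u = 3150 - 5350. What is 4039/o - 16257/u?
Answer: 101829090204027/49255561382 ≈ 2067.4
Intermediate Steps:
u = -2206 (u = -6 + (3150 - 5350) = -6 - 2200 = -2206)
o = 22327997/11387847 (o = 20237*(1/17601) - 18888*(-1/23292) = 20237/17601 + 1574/1941 = 22327997/11387847 ≈ 1.9607)
4039/o - 16257/u = 4039/(22327997/11387847) - 16257/(-2206) = 4039*(11387847/22327997) - 16257*(-1/2206) = 45995514033/22327997 + 16257/2206 = 101829090204027/49255561382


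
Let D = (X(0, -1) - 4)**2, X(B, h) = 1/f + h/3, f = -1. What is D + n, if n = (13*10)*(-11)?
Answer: -12614/9 ≈ -1401.6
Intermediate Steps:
X(B, h) = -1 + h/3 (X(B, h) = 1/(-1) + h/3 = 1*(-1) + h*(1/3) = -1 + h/3)
D = 256/9 (D = ((-1 + (1/3)*(-1)) - 4)**2 = ((-1 - 1/3) - 4)**2 = (-4/3 - 4)**2 = (-16/3)**2 = 256/9 ≈ 28.444)
n = -1430 (n = 130*(-11) = -1430)
D + n = 256/9 - 1430 = -12614/9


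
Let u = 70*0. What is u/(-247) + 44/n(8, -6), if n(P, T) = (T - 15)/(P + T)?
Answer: -88/21 ≈ -4.1905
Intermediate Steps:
u = 0
n(P, T) = (-15 + T)/(P + T)
u/(-247) + 44/n(8, -6) = 0/(-247) + 44/(((-15 - 6)/(8 - 6))) = 0*(-1/247) + 44/((-21/2)) = 0 + 44/(((½)*(-21))) = 0 + 44/(-21/2) = 0 + 44*(-2/21) = 0 - 88/21 = -88/21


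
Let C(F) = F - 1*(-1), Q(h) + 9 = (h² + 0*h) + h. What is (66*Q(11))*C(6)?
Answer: 56826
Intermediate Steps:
Q(h) = -9 + h + h² (Q(h) = -9 + ((h² + 0*h) + h) = -9 + ((h² + 0) + h) = -9 + (h² + h) = -9 + (h + h²) = -9 + h + h²)
C(F) = 1 + F (C(F) = F + 1 = 1 + F)
(66*Q(11))*C(6) = (66*(-9 + 11 + 11²))*(1 + 6) = (66*(-9 + 11 + 121))*7 = (66*123)*7 = 8118*7 = 56826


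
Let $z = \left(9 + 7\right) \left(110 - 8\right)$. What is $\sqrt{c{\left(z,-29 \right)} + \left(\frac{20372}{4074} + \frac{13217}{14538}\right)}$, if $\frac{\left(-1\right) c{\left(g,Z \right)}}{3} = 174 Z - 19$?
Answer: $\frac{\sqrt{164579578283270542}}{3290434} \approx 123.29$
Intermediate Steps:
$z = 1632$ ($z = 16 \cdot 102 = 1632$)
$c{\left(g,Z \right)} = 57 - 522 Z$ ($c{\left(g,Z \right)} = - 3 \left(174 Z - 19\right) = - 3 \left(-19 + 174 Z\right) = 57 - 522 Z$)
$\sqrt{c{\left(z,-29 \right)} + \left(\frac{20372}{4074} + \frac{13217}{14538}\right)} = \sqrt{\left(57 - -15138\right) + \left(\frac{20372}{4074} + \frac{13217}{14538}\right)} = \sqrt{\left(57 + 15138\right) + \left(20372 \cdot \frac{1}{4074} + 13217 \cdot \frac{1}{14538}\right)} = \sqrt{15195 + \left(\frac{10186}{2037} + \frac{13217}{14538}\right)} = \sqrt{15195 + \frac{19445233}{3290434}} = \sqrt{\frac{50017589863}{3290434}} = \frac{\sqrt{164579578283270542}}{3290434}$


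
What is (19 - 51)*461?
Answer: -14752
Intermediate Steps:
(19 - 51)*461 = -32*461 = -14752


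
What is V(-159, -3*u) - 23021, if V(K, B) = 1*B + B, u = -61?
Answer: -22655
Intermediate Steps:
V(K, B) = 2*B (V(K, B) = B + B = 2*B)
V(-159, -3*u) - 23021 = 2*(-3*(-61)) - 23021 = 2*183 - 23021 = 366 - 23021 = -22655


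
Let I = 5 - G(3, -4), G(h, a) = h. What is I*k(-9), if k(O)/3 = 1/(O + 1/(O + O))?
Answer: -108/163 ≈ -0.66258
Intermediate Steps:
k(O) = 3/(O + 1/(2*O)) (k(O) = 3/(O + 1/(O + O)) = 3/(O + 1/(2*O)))
I = 2 (I = 5 - 1*3 = 5 - 3 = 2)
I*k(-9) = 2*(6*(-9)/(1 + 2*(-9)²)) = 2*(6*(-9)/(1 + 2*81)) = 2*(6*(-9)/(1 + 162)) = 2*(6*(-9)/163) = 2*(6*(-9)*(1/163)) = 2*(-54/163) = -108/163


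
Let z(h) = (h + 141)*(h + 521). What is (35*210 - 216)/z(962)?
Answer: 7134/1635749 ≈ 0.0043613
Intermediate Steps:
z(h) = (141 + h)*(521 + h)
(35*210 - 216)/z(962) = (35*210 - 216)/(73461 + 962**2 + 662*962) = (7350 - 216)/(73461 + 925444 + 636844) = 7134/1635749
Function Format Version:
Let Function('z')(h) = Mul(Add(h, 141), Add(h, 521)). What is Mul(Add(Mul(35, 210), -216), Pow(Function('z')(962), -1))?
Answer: Rational(7134, 1635749) ≈ 0.0043613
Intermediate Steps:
Function('z')(h) = Mul(Add(141, h), Add(521, h))
Mul(Add(Mul(35, 210), -216), Pow(Function('z')(962), -1)) = Mul(Add(Mul(35, 210), -216), Pow(Add(73461, Pow(962, 2), Mul(662, 962)), -1)) = Mul(Add(7350, -216), Pow(Add(73461, 925444, 636844), -1)) = Mul(7134, Pow(1635749, -1)) = Mul(7134, Rational(1, 1635749)) = Rational(7134, 1635749)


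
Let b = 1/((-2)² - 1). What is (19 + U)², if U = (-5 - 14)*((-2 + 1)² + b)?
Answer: 361/9 ≈ 40.111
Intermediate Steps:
b = ⅓ (b = 1/(4 - 1) = 1/3 = ⅓ ≈ 0.33333)
U = -76/3 (U = (-5 - 14)*((-2 + 1)² + ⅓) = -19*((-1)² + ⅓) = -19*(1 + ⅓) = -19*4/3 = -76/3 ≈ -25.333)
(19 + U)² = (19 - 76/3)² = (-19/3)² = 361/9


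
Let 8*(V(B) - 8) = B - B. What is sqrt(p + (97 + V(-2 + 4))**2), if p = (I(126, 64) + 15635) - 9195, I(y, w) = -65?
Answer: 10*sqrt(174) ≈ 131.91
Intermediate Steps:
V(B) = 8 (V(B) = 8 + (B - B)/8 = 8 + (1/8)*0 = 8 + 0 = 8)
p = 6375 (p = (-65 + 15635) - 9195 = 15570 - 9195 = 6375)
sqrt(p + (97 + V(-2 + 4))**2) = sqrt(6375 + (97 + 8)**2) = sqrt(6375 + 105**2) = sqrt(6375 + 11025) = sqrt(17400) = 10*sqrt(174)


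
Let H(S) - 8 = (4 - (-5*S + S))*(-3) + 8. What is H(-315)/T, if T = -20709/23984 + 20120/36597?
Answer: -3321377423232/275329193 ≈ -12063.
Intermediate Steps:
T = -275329193/877742448 (T = -20709*1/23984 + 20120*(1/36597) = -20709/23984 + 20120/36597 = -275329193/877742448 ≈ -0.31368)
H(S) = 4 - 12*S (H(S) = 8 + ((4 - (-5*S + S))*(-3) + 8) = 8 + ((4 - (-4)*S)*(-3) + 8) = 8 + ((4 + 4*S)*(-3) + 8) = 8 + ((-12 - 12*S) + 8) = 8 + (-4 - 12*S) = 4 - 12*S)
H(-315)/T = (4 - 12*(-315))/(-275329193/877742448) = (4 + 3780)*(-877742448/275329193) = 3784*(-877742448/275329193) = -3321377423232/275329193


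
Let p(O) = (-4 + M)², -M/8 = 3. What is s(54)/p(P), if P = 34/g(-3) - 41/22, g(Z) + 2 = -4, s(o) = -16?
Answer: -1/49 ≈ -0.020408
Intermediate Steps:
M = -24 (M = -8*3 = -24)
g(Z) = -6 (g(Z) = -2 - 4 = -6)
P = -497/66 (P = 34/(-6) - 41/22 = 34*(-⅙) - 41*1/22 = -17/3 - 41/22 = -497/66 ≈ -7.5303)
p(O) = 784 (p(O) = (-4 - 24)² = (-28)² = 784)
s(54)/p(P) = -16/784 = -16*1/784 = -1/49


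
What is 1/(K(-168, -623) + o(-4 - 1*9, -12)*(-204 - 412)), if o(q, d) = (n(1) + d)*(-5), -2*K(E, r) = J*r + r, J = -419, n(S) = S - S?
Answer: -1/167167 ≈ -5.9820e-6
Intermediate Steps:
n(S) = 0
K(E, r) = 209*r (K(E, r) = -(-419*r + r)/2 = -(-209)*r = 209*r)
o(q, d) = -5*d (o(q, d) = (0 + d)*(-5) = d*(-5) = -5*d)
1/(K(-168, -623) + o(-4 - 1*9, -12)*(-204 - 412)) = 1/(209*(-623) + (-5*(-12))*(-204 - 412)) = 1/(-130207 + 60*(-616)) = 1/(-130207 - 36960) = 1/(-167167) = -1/167167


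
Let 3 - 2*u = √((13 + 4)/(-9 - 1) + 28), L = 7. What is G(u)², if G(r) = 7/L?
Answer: 1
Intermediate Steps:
u = 3/2 - √2630/20 (u = 3/2 - √((13 + 4)/(-9 - 1) + 28)/2 = 3/2 - √(17/(-10) + 28)/2 = 3/2 - √(17*(-⅒) + 28)/2 = 3/2 - √(-17/10 + 28)/2 = 3/2 - √2630/20 ≈ -1.0642)
G(r) = 1 (G(r) = 7/7 = 7*(⅐) = 1)
G(u)² = 1² = 1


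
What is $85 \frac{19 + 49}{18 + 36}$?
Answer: $\frac{2890}{27} \approx 107.04$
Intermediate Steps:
$85 \frac{19 + 49}{18 + 36} = 85 \cdot \frac{68}{54} = 85 \cdot 68 \cdot \frac{1}{54} = 85 \cdot \frac{34}{27} = \frac{2890}{27}$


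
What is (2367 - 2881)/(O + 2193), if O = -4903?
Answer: 257/1355 ≈ 0.18967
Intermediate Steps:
(2367 - 2881)/(O + 2193) = (2367 - 2881)/(-4903 + 2193) = -514/(-2710) = -514*(-1/2710) = 257/1355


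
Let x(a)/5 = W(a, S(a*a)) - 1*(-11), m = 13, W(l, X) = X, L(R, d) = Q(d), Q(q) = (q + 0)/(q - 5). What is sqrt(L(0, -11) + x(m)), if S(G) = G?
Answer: sqrt(14411)/4 ≈ 30.011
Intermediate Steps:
Q(q) = q/(-5 + q)
L(R, d) = d/(-5 + d)
x(a) = 55 + 5*a**2 (x(a) = 5*(a*a - 1*(-11)) = 5*(a**2 + 11) = 5*(11 + a**2) = 55 + 5*a**2)
sqrt(L(0, -11) + x(m)) = sqrt(-11/(-5 - 11) + (55 + 5*13**2)) = sqrt(-11/(-16) + (55 + 5*169)) = sqrt(-11*(-1/16) + (55 + 845)) = sqrt(11/16 + 900) = sqrt(14411/16) = sqrt(14411)/4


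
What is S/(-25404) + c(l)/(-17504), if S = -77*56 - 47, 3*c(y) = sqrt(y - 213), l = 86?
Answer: 1453/8468 - I*sqrt(127)/52512 ≈ 0.17159 - 0.00021461*I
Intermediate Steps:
c(y) = sqrt(-213 + y)/3 (c(y) = sqrt(y - 213)/3 = sqrt(-213 + y)/3)
S = -4359 (S = -4312 - 47 = -4359)
S/(-25404) + c(l)/(-17504) = -4359/(-25404) + (sqrt(-213 + 86)/3)/(-17504) = -4359*(-1/25404) + (sqrt(-127)/3)*(-1/17504) = 1453/8468 + ((I*sqrt(127))/3)*(-1/17504) = 1453/8468 + (I*sqrt(127)/3)*(-1/17504) = 1453/8468 - I*sqrt(127)/52512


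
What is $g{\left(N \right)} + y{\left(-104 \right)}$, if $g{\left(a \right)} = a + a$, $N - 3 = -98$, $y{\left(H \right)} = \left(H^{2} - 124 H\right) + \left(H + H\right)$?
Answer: $23314$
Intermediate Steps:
$y{\left(H \right)} = H^{2} - 122 H$ ($y{\left(H \right)} = \left(H^{2} - 124 H\right) + 2 H = H^{2} - 122 H$)
$N = -95$ ($N = 3 - 98 = -95$)
$g{\left(a \right)} = 2 a$
$g{\left(N \right)} + y{\left(-104 \right)} = 2 \left(-95\right) - 104 \left(-122 - 104\right) = -190 - -23504 = -190 + 23504 = 23314$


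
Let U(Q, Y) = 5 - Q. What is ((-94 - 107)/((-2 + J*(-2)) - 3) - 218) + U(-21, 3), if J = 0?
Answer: -759/5 ≈ -151.80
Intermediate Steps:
((-94 - 107)/((-2 + J*(-2)) - 3) - 218) + U(-21, 3) = ((-94 - 107)/((-2 + 0*(-2)) - 3) - 218) + (5 - 1*(-21)) = (-201/((-2 + 0) - 3) - 218) + (5 + 21) = (-201/(-2 - 3) - 218) + 26 = (-201/(-5) - 218) + 26 = (-201*(-1/5) - 218) + 26 = (201/5 - 218) + 26 = -889/5 + 26 = -759/5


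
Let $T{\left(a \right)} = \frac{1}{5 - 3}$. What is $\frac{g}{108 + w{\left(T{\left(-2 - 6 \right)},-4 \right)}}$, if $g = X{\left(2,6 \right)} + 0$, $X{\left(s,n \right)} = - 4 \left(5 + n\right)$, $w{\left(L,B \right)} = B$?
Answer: $- \frac{11}{26} \approx -0.42308$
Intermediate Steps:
$T{\left(a \right)} = \frac{1}{2}$
$X{\left(s,n \right)} = -20 - 4 n$
$g = -44$ ($g = \left(-20 - 24\right) + 0 = -44 + 0 = -44$)
$\frac{g}{108 + w{\left(T{\left(-2 - 6 \right)},-4 \right)}} = - \frac{44}{108 - 4} = - \frac{44}{104} = \left(-44\right) \frac{1}{104} = - \frac{11}{26}$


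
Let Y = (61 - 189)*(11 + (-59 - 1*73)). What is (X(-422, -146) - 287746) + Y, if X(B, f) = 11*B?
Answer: -276900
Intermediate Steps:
Y = 15488 (Y = -128*(11 + (-59 - 73)) = -128*(11 - 132) = -128*(-121) = 15488)
(X(-422, -146) - 287746) + Y = (11*(-422) - 287746) + 15488 = (-4642 - 287746) + 15488 = -292388 + 15488 = -276900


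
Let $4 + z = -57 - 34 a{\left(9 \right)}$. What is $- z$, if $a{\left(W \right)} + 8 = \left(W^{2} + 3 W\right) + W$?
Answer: $3767$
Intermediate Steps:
$a{\left(W \right)} = -8 + W^{2} + 4 W$ ($a{\left(W \right)} = -8 + \left(\left(W^{2} + 3 W\right) + W\right) = -8 + \left(W^{2} + 4 W\right) = -8 + W^{2} + 4 W$)
$z = -3767$ ($z = -4 - \left(57 + 34 \left(-8 + 9^{2} + 4 \cdot 9\right)\right) = -4 - \left(57 + 34 \left(-8 + 81 + 36\right)\right) = -4 - 3763 = -3767$)
$- z = \left(-1\right) \left(-3767\right) = 3767$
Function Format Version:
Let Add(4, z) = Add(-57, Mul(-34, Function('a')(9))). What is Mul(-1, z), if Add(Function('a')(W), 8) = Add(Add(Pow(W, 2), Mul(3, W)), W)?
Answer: 3767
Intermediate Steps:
Function('a')(W) = Add(-8, Pow(W, 2), Mul(4, W)) (Function('a')(W) = Add(-8, Add(Add(Pow(W, 2), Mul(3, W)), W)) = Add(-8, Add(Pow(W, 2), Mul(4, W))) = Add(-8, Pow(W, 2), Mul(4, W)))
z = -3767 (z = Add(-4, Add(-57, Mul(-34, Add(-8, Pow(9, 2), Mul(4, 9))))) = Add(-4, Add(-57, Mul(-34, Add(-8, 81, 36)))) = Add(-4, Add(-57, Mul(-34, 109))) = Add(-4, Add(-57, -3706)) = Add(-4, -3763) = -3767)
Mul(-1, z) = Mul(-1, -3767) = 3767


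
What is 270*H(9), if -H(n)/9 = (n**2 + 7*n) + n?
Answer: -371790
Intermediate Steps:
H(n) = -72*n - 9*n**2 (H(n) = -9*((n**2 + 7*n) + n) = -9*(n**2 + 8*n) = -72*n - 9*n**2)
270*H(9) = 270*(-9*9*(8 + 9)) = 270*(-9*9*17) = 270*(-1377) = -371790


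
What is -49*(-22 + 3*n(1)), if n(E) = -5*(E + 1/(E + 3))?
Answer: 7987/4 ≈ 1996.8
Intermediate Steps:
n(E) = -5*E - 5/(3 + E) (n(E) = -5*(E + 1/(3 + E)) = -5*E - 5/(3 + E))
-49*(-22 + 3*n(1)) = -49*(-22 + 3*(5*(-1 - 1*1**2 - 3*1)/(3 + 1))) = -49*(-22 + 3*(5*(-1 - 1*1 - 3)/4)) = -49*(-22 + 3*(5*(1/4)*(-1 - 1 - 3))) = -49*(-22 + 3*(5*(1/4)*(-5))) = -49*(-22 + 3*(-25/4)) = -49*(-22 - 75/4) = -49*(-163/4) = 7987/4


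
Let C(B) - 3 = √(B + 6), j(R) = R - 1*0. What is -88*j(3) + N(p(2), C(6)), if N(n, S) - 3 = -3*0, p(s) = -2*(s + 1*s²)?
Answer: -261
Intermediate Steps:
j(R) = R (j(R) = R + 0 = R)
C(B) = 3 + √(6 + B) (C(B) = 3 + √(B + 6) = 3 + √(6 + B))
p(s) = -2*s - 2*s² (p(s) = -2*(s + s²) = -2*s - 2*s²)
N(n, S) = 3 (N(n, S) = 3 - 3*0 = 3 + 0 = 3)
-88*j(3) + N(p(2), C(6)) = -88*3 + 3 = -264 + 3 = -261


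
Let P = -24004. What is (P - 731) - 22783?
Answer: -47518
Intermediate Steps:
(P - 731) - 22783 = (-24004 - 731) - 22783 = -24735 - 22783 = -47518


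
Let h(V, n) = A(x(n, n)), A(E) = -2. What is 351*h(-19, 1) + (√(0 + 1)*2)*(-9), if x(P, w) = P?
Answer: -720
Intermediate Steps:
h(V, n) = -2
351*h(-19, 1) + (√(0 + 1)*2)*(-9) = 351*(-2) + (√(0 + 1)*2)*(-9) = -702 + (√1*2)*(-9) = -702 + (1*2)*(-9) = -702 + 2*(-9) = -702 - 18 = -720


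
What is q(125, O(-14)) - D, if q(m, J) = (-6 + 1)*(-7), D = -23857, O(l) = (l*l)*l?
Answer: 23892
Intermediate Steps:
O(l) = l³ (O(l) = l²*l = l³)
q(m, J) = 35 (q(m, J) = -5*(-7) = 35)
q(125, O(-14)) - D = 35 - 1*(-23857) = 35 + 23857 = 23892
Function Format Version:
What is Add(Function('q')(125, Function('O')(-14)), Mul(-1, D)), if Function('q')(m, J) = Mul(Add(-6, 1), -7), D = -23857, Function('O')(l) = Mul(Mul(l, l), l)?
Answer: 23892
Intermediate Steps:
Function('O')(l) = Pow(l, 3) (Function('O')(l) = Mul(Pow(l, 2), l) = Pow(l, 3))
Function('q')(m, J) = 35 (Function('q')(m, J) = Mul(-5, -7) = 35)
Add(Function('q')(125, Function('O')(-14)), Mul(-1, D)) = Add(35, Mul(-1, -23857)) = Add(35, 23857) = 23892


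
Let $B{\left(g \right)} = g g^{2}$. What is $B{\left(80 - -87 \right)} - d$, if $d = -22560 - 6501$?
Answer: $4686524$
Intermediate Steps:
$B{\left(g \right)} = g^{3}$
$d = -29061$ ($d = -22560 - 6501 = -29061$)
$B{\left(80 - -87 \right)} - d = \left(80 - -87\right)^{3} - -29061 = \left(80 + 87\right)^{3} + 29061 = 167^{3} + 29061 = 4657463 + 29061 = 4686524$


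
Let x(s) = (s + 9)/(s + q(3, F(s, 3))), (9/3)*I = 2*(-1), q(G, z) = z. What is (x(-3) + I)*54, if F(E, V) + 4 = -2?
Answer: -72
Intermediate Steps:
F(E, V) = -6 (F(E, V) = -4 - 2 = -6)
I = -2/3 (I = (2*(-1))/3 = (1/3)*(-2) = -2/3 ≈ -0.66667)
x(s) = (9 + s)/(-6 + s) (x(s) = (s + 9)/(s - 6) = (9 + s)/(-6 + s))
(x(-3) + I)*54 = ((9 - 3)/(-6 - 3) - 2/3)*54 = (6/(-9) - 2/3)*54 = (-1/9*6 - 2/3)*54 = (-2/3 - 2/3)*54 = -4/3*54 = -72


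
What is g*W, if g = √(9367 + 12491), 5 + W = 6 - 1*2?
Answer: -√21858 ≈ -147.84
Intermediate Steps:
W = -1 (W = -5 + (6 - 1*2) = -5 + (6 - 2) = -5 + 4 = -1)
g = √21858 ≈ 147.84
g*W = √21858*(-1) = -√21858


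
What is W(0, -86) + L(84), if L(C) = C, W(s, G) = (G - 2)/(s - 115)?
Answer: 9748/115 ≈ 84.765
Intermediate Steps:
W(s, G) = (-2 + G)/(-115 + s)
W(0, -86) + L(84) = (-2 - 86)/(-115 + 0) + 84 = -88/(-115) + 84 = -1/115*(-88) + 84 = 88/115 + 84 = 9748/115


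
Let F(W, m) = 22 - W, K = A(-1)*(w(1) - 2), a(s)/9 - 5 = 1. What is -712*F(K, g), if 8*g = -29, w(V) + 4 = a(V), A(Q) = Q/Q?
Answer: 18512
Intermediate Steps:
a(s) = 54 (a(s) = 45 + 9*1 = 45 + 9 = 54)
A(Q) = 1
w(V) = 50 (w(V) = -4 + 54 = 50)
g = -29/8 (g = (⅛)*(-29) = -29/8 ≈ -3.6250)
K = 48 (K = 1*(50 - 2) = 1*48 = 48)
-712*F(K, g) = -712*(22 - 1*48) = -712*(22 - 48) = -712*(-26) = 18512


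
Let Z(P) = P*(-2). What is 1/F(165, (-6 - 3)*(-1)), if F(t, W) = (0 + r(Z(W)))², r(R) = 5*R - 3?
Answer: 1/8649 ≈ 0.00011562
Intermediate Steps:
Z(P) = -2*P
r(R) = -3 + 5*R
F(t, W) = (-3 - 10*W)² (F(t, W) = (0 + (-3 + 5*(-2*W)))² = (0 + (-3 - 10*W))² = (-3 - 10*W)²)
1/F(165, (-6 - 3)*(-1)) = 1/((3 + 10*((-6 - 3)*(-1)))²) = 1/((3 + 10*(-9*(-1)))²) = 1/((3 + 10*9)²) = 1/((3 + 90)²) = 1/(93²) = 1/8649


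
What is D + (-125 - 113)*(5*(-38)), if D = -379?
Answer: 44841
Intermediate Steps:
D + (-125 - 113)*(5*(-38)) = -379 + (-125 - 113)*(5*(-38)) = -379 - 238*(-190) = -379 + 45220 = 44841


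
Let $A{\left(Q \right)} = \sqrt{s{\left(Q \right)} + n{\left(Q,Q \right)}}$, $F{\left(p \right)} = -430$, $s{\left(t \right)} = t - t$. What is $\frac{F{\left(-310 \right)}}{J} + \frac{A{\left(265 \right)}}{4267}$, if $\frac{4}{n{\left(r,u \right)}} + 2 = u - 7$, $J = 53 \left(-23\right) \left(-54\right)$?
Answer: $- \frac{7306327}{1123518168} \approx -0.0065031$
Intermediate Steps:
$s{\left(t \right)} = 0$
$J = 65826$ ($J = \left(-1219\right) \left(-54\right) = 65826$)
$n{\left(r,u \right)} = \frac{4}{-9 + u}$ ($n{\left(r,u \right)} = \frac{4}{-2 + \left(u - 7\right)} = \frac{4}{-2 + \left(-7 + u\right)} = \frac{4}{-9 + u}$)
$A{\left(Q \right)} = 2 \sqrt{\frac{1}{-9 + Q}}$ ($A{\left(Q \right)} = \sqrt{0 + \frac{4}{-9 + Q}} = \sqrt{\frac{4}{-9 + Q}} = 2 \sqrt{\frac{1}{-9 + Q}}$)
$\frac{F{\left(-310 \right)}}{J} + \frac{A{\left(265 \right)}}{4267} = - \frac{430}{65826} + \frac{2 \sqrt{\frac{1}{-9 + 265}}}{4267} = \left(-430\right) \frac{1}{65826} + 2 \sqrt{\frac{1}{256}} \cdot \frac{1}{4267} = - \frac{215}{32913} + \frac{2}{16} \cdot \frac{1}{4267} = - \frac{215}{32913} + 2 \cdot \frac{1}{16} \cdot \frac{1}{4267} = - \frac{215}{32913} + \frac{1}{8} \cdot \frac{1}{4267} = - \frac{215}{32913} + \frac{1}{34136} = - \frac{7306327}{1123518168}$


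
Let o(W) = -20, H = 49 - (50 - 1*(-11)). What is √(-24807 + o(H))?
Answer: I*√24827 ≈ 157.57*I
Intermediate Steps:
H = -12 (H = 49 - (50 + 11) = 49 - 1*61 = 49 - 61 = -12)
√(-24807 + o(H)) = √(-24807 - 20) = √(-24827) = I*√24827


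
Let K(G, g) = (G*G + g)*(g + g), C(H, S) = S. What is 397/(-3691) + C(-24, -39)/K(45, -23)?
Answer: -2801275/26147044 ≈ -0.10714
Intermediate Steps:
K(G, g) = 2*g*(g + G²) (K(G, g) = (G² + g)*(2*g) = (g + G²)*(2*g) = 2*g*(g + G²))
397/(-3691) + C(-24, -39)/K(45, -23) = 397/(-3691) - 39*(-1/(46*(-23 + 45²))) = 397*(-1/3691) - 39*(-1/(46*(-23 + 2025))) = -397/3691 - 39/(2*(-23)*2002) = -397/3691 - 39/(-92092) = -397/3691 - 39*(-1/92092) = -397/3691 + 3/7084 = -2801275/26147044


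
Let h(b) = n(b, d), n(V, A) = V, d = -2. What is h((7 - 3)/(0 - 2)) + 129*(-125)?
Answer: -16127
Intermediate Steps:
h(b) = b
h((7 - 3)/(0 - 2)) + 129*(-125) = (7 - 3)/(0 - 2) + 129*(-125) = 4/(-2) - 16125 = 4*(-1/2) - 16125 = -2 - 16125 = -16127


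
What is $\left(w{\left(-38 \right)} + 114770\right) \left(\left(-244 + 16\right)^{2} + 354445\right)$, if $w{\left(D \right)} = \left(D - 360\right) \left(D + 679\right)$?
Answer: $-57041497292$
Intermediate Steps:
$w{\left(D \right)} = \left(-360 + D\right) \left(679 + D\right)$
$\left(w{\left(-38 \right)} + 114770\right) \left(\left(-244 + 16\right)^{2} + 354445\right) = \left(\left(-244440 + \left(-38\right)^{2} + 319 \left(-38\right)\right) + 114770\right) \left(\left(-244 + 16\right)^{2} + 354445\right) = \left(\left(-244440 + 1444 - 12122\right) + 114770\right) \left(\left(-228\right)^{2} + 354445\right) = \left(-255118 + 114770\right) \left(51984 + 354445\right) = \left(-140348\right) 406429 = -57041497292$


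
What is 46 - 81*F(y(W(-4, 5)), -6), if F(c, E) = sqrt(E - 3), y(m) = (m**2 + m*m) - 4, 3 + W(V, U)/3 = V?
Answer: 46 - 243*I ≈ 46.0 - 243.0*I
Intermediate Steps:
W(V, U) = -9 + 3*V
y(m) = -4 + 2*m**2 (y(m) = (m**2 + m**2) - 4 = 2*m**2 - 4 = -4 + 2*m**2)
F(c, E) = sqrt(-3 + E)
46 - 81*F(y(W(-4, 5)), -6) = 46 - 81*sqrt(-3 - 6) = 46 - 243*I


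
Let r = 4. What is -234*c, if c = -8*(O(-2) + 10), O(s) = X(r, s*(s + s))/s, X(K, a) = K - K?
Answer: 18720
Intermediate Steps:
X(K, a) = 0
O(s) = 0 (O(s) = 0/s = 0)
c = -80 (c = -8*(0 + 10) = -8*10 = -80)
-234*c = -234*(-80) = 18720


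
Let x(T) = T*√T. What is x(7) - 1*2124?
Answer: -2124 + 7*√7 ≈ -2105.5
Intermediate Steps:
x(T) = T^(3/2)
x(7) - 1*2124 = 7^(3/2) - 1*2124 = 7*√7 - 2124 = -2124 + 7*√7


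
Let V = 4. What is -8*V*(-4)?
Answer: 128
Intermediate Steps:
-8*V*(-4) = -8*4*(-4) = -32*(-4) = 128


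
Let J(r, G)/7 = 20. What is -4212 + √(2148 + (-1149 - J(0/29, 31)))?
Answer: -4212 + √859 ≈ -4182.7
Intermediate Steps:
J(r, G) = 140 (J(r, G) = 7*20 = 140)
-4212 + √(2148 + (-1149 - J(0/29, 31))) = -4212 + √(2148 + (-1149 - 1*140)) = -4212 + √(2148 + (-1149 - 140)) = -4212 + √(2148 - 1289) = -4212 + √859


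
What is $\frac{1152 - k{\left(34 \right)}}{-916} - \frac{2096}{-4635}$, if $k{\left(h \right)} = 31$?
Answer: $- \frac{3275899}{4245660} \approx -0.77159$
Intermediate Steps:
$\frac{1152 - k{\left(34 \right)}}{-916} - \frac{2096}{-4635} = \frac{1152 - 31}{-916} - \frac{2096}{-4635} = \left(1152 - 31\right) \left(- \frac{1}{916}\right) - - \frac{2096}{4635} = 1121 \left(- \frac{1}{916}\right) + \frac{2096}{4635} = - \frac{1121}{916} + \frac{2096}{4635} = - \frac{3275899}{4245660}$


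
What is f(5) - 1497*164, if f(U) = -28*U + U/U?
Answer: -245647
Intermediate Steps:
f(U) = 1 - 28*U (f(U) = -28*U + 1 = 1 - 28*U)
f(5) - 1497*164 = (1 - 28*5) - 1497*164 = (1 - 140) - 245508 = -139 - 245508 = -245647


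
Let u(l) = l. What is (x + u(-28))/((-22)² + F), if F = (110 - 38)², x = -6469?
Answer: -6497/5668 ≈ -1.1463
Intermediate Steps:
F = 5184 (F = 72² = 5184)
(x + u(-28))/((-22)² + F) = (-6469 - 28)/((-22)² + 5184) = -6497/(484 + 5184) = -6497/5668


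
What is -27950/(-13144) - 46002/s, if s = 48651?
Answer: 125857527/106578124 ≈ 1.1809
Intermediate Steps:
-27950/(-13144) - 46002/s = -27950/(-13144) - 46002/48651 = -27950*(-1/13144) - 46002*1/48651 = 13975/6572 - 15334/16217 = 125857527/106578124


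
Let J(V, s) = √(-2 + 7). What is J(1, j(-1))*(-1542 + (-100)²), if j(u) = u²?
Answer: 8458*√5 ≈ 18913.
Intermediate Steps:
J(V, s) = √5
J(1, j(-1))*(-1542 + (-100)²) = √5*(-1542 + (-100)²) = √5*(-1542 + 10000) = √5*8458 = 8458*√5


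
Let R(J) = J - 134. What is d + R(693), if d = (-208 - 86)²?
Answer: 86995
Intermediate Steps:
R(J) = -134 + J
d = 86436 (d = (-294)² = 86436)
d + R(693) = 86436 + (-134 + 693) = 86436 + 559 = 86995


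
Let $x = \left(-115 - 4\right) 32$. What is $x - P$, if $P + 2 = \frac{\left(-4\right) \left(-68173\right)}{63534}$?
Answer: $- \frac{121041548}{31767} \approx -3810.3$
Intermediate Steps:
$P = \frac{72812}{31767}$ ($P = -2 + \frac{\left(-4\right) \left(-68173\right)}{63534} = -2 + 272692 \cdot \frac{1}{63534} = -2 + \frac{136346}{31767} = \frac{72812}{31767} \approx 2.2921$)
$x = -3808$ ($x = \left(-119\right) 32 = -3808$)
$x - P = -3808 - \frac{72812}{31767} = - \frac{121041548}{31767}$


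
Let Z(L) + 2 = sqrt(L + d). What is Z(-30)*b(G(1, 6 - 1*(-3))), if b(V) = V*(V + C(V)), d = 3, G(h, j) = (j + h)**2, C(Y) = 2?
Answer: -20400 + 30600*I*sqrt(3) ≈ -20400.0 + 53001.0*I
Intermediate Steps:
G(h, j) = (h + j)**2
b(V) = V*(2 + V) (b(V) = V*(V + 2) = V*(2 + V))
Z(L) = -2 + sqrt(3 + L) (Z(L) = -2 + sqrt(L + 3) = -2 + sqrt(3 + L))
Z(-30)*b(G(1, 6 - 1*(-3))) = (-2 + sqrt(3 - 30))*((1 + (6 - 1*(-3)))**2*(2 + (1 + (6 - 1*(-3)))**2)) = (-2 + sqrt(-27))*((1 + (6 + 3))**2*(2 + (1 + (6 + 3))**2)) = (-2 + 3*I*sqrt(3))*((1 + 9)**2*(2 + (1 + 9)**2)) = (-2 + 3*I*sqrt(3))*(10**2*(2 + 10**2)) = (-2 + 3*I*sqrt(3))*(100*(2 + 100)) = (-2 + 3*I*sqrt(3))*(100*102) = (-2 + 3*I*sqrt(3))*10200 = -20400 + 30600*I*sqrt(3)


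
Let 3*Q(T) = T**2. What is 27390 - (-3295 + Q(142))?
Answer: 71891/3 ≈ 23964.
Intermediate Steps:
Q(T) = T**2/3
27390 - (-3295 + Q(142)) = 27390 - (-3295 + (1/3)*142**2) = 27390 - (-3295 + (1/3)*20164) = 27390 - (-3295 + 20164/3) = 27390 - 1*10279/3 = 27390 - 10279/3 = 71891/3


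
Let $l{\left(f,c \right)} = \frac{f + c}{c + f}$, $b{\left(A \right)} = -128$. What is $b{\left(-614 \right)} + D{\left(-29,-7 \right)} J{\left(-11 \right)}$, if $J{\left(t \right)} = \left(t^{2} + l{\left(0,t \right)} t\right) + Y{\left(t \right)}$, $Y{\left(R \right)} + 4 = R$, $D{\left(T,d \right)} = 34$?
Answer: $3102$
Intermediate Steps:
$l{\left(f,c \right)} = 1$ ($l{\left(f,c \right)} = \frac{c + f}{c + f} = 1$)
$Y{\left(R \right)} = -4 + R$
$J{\left(t \right)} = -4 + t^{2} + 2 t$ ($J{\left(t \right)} = \left(t^{2} + 1 t\right) + \left(-4 + t\right) = \left(t^{2} + t\right) + \left(-4 + t\right) = \left(t + t^{2}\right) + \left(-4 + t\right) = -4 + t^{2} + 2 t$)
$b{\left(-614 \right)} + D{\left(-29,-7 \right)} J{\left(-11 \right)} = -128 + 34 \left(-4 + \left(-11\right)^{2} + 2 \left(-11\right)\right) = -128 + 34 \left(-4 + 121 - 22\right) = -128 + 34 \cdot 95 = -128 + 3230 = 3102$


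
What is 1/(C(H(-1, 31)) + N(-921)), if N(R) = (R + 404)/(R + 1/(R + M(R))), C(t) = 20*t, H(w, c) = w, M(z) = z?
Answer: -1696483/32977346 ≈ -0.051444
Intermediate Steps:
N(R) = (404 + R)/(R + 1/(2*R)) (N(R) = (R + 404)/(R + 1/(R + R)) = (404 + R)/(R + 1/(2*R)))
1/(C(H(-1, 31)) + N(-921)) = 1/(20*(-1) + 2*(-921)*(404 - 921)/(1 + 2*(-921)²)) = 1/(-20 + 2*(-921)*(-517)/(1 + 2*848241)) = 1/(-20 + 2*(-921)*(-517)/(1 + 1696482)) = 1/(-20 + 2*(-921)*(-517)/1696483) = 1/(-20 + 2*(-921)*(1/1696483)*(-517)) = 1/(-20 + 952314/1696483) = 1/(-32977346/1696483) = -1696483/32977346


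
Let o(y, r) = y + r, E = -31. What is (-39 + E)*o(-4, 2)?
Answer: 140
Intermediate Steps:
o(y, r) = r + y
(-39 + E)*o(-4, 2) = (-39 - 31)*(2 - 4) = -70*(-2) = 140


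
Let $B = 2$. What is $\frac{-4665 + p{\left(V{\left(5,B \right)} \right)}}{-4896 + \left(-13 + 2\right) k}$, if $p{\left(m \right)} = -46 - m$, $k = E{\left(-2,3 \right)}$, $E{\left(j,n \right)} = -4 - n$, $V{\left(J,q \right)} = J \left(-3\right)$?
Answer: $\frac{4696}{4819} \approx 0.97448$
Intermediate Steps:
$V{\left(J,q \right)} = - 3 J$
$k = -7$ ($k = -4 - 3 = -7$)
$\frac{-4665 + p{\left(V{\left(5,B \right)} \right)}}{-4896 + \left(-13 + 2\right) k} = \frac{-4665 - \left(46 - 15\right)}{-4896 + \left(-13 + 2\right) \left(-7\right)} = \frac{-4665 - 31}{-4896 - -77} = \frac{-4665 + \left(-46 + 15\right)}{-4896 + 77} = \frac{-4665 - 31}{-4819} = \left(-4696\right) \left(- \frac{1}{4819}\right) = \frac{4696}{4819}$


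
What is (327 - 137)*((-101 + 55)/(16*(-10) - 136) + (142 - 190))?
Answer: -672695/74 ≈ -9090.5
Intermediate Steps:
(327 - 137)*((-101 + 55)/(16*(-10) - 136) + (142 - 190)) = 190*(-46/(-160 - 136) - 48) = 190*(-46/(-296) - 48) = 190*(-46*(-1/296) - 48) = 190*(23/148 - 48) = 190*(-7081/148) = -672695/74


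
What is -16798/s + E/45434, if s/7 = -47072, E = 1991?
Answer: 354810699/3742671184 ≈ 0.094801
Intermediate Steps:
s = -329504 (s = 7*(-47072) = -329504)
-16798/s + E/45434 = -16798/(-329504) + 1991/45434 = -16798*(-1/329504) + 1991*(1/45434) = 8399/164752 + 1991/45434 = 354810699/3742671184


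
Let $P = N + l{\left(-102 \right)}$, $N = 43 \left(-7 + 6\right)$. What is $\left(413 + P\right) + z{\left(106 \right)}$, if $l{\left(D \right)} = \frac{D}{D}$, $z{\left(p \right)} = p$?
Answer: $477$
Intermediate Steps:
$l{\left(D \right)} = 1$
$N = -43$ ($N = 43 \left(-1\right) = -43$)
$P = -42$ ($P = -43 + 1 = -42$)
$\left(413 + P\right) + z{\left(106 \right)} = \left(413 - 42\right) + 106 = 371 + 106 = 477$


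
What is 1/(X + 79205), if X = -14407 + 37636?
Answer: 1/102434 ≈ 9.7624e-6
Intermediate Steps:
X = 23229
1/(X + 79205) = 1/(23229 + 79205) = 1/102434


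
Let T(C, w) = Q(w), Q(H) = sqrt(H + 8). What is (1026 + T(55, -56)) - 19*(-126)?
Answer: 3420 + 4*I*sqrt(3) ≈ 3420.0 + 6.9282*I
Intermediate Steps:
Q(H) = sqrt(8 + H)
T(C, w) = sqrt(8 + w)
(1026 + T(55, -56)) - 19*(-126) = (1026 + sqrt(8 - 56)) - 19*(-126) = (1026 + sqrt(-48)) + 2394 = (1026 + 4*I*sqrt(3)) + 2394 = 3420 + 4*I*sqrt(3)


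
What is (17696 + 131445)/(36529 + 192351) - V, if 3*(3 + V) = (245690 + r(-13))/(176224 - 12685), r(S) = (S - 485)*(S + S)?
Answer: 350851301437/112292418960 ≈ 3.1244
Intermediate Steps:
r(S) = 2*S*(-485 + S) (r(S) = (-485 + S)*(2*S) = 2*S*(-485 + S))
V = -1213213/490617 (V = -3 + ((245690 + 2*(-13)*(-485 - 13))/(176224 - 12685))/3 = -3 + ((245690 + 2*(-13)*(-498))/163539)/3 = -3 + ((245690 + 12948)*(1/163539))/3 = -3 + (258638*(1/163539))/3 = -3 + (⅓)*(258638/163539) = -3 + 258638/490617 = -1213213/490617 ≈ -2.4728)
(17696 + 131445)/(36529 + 192351) - V = (17696 + 131445)/(36529 + 192351) - 1*(-1213213/490617) = 149141/228880 + 1213213/490617 = 350851301437/112292418960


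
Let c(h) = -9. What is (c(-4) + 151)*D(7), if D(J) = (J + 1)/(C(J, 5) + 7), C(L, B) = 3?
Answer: 568/5 ≈ 113.60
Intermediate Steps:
D(J) = ⅒ + J/10 (D(J) = (J + 1)/(3 + 7) = (1 + J)/10 = (1 + J)*(⅒) = ⅒ + J/10)
(c(-4) + 151)*D(7) = (-9 + 151)*(⅒ + (⅒)*7) = 142*(⅒ + 7/10) = 142*(⅘) = 568/5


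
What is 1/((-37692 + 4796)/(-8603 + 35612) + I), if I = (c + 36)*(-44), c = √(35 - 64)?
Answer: -72274652523/117130844207173 + 8024346891*I*√29/468523376828692 ≈ -0.00061704 + 9.2231e-5*I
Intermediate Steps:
c = I*√29 (c = √(-29) = I*√29 ≈ 5.3852*I)
I = -1584 - 44*I*√29 (I = (I*√29 + 36)*(-44) = (36 + I*√29)*(-44) = -1584 - 44*I*√29 ≈ -1584.0 - 236.95*I)
1/((-37692 + 4796)/(-8603 + 35612) + I) = 1/((-37692 + 4796)/(-8603 + 35612) + (-1584 - 44*I*√29)) = 1/(-32896/27009 + (-1584 - 44*I*√29)) = 1/(-42815152/27009 - 44*I*√29)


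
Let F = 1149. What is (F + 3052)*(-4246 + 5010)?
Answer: 3209564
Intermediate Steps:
(F + 3052)*(-4246 + 5010) = (1149 + 3052)*(-4246 + 5010) = 4201*764 = 3209564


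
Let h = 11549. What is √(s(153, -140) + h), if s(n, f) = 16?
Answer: 3*√1285 ≈ 107.54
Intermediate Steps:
√(s(153, -140) + h) = √(16 + 11549) = √11565 = 3*√1285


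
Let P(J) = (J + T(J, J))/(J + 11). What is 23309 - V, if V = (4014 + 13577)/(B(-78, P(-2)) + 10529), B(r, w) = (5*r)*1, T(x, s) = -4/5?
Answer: 236312360/10139 ≈ 23307.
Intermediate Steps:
T(x, s) = -⅘ (T(x, s) = -4*⅕ = -⅘)
P(J) = (-⅘ + J)/(11 + J) (P(J) = (J - ⅘)/(J + 11) = (-⅘ + J)/(11 + J))
B(r, w) = 5*r
V = 17591/10139 (V = (4014 + 13577)/(5*(-78) + 10529) = 17591/(-390 + 10529) = 17591/10139 ≈ 1.7350)
23309 - V = 23309 - 1*17591/10139 = 23309 - 17591/10139 = 236312360/10139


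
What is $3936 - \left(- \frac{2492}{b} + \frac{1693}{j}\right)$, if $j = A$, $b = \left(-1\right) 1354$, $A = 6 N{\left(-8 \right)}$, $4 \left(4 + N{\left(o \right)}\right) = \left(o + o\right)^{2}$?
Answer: $\frac{957687199}{243720} \approx 3929.5$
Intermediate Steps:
$N{\left(o \right)} = -4 + o^{2}$ ($N{\left(o \right)} = -4 + \frac{\left(o + o\right)^{2}}{4} = -4 + \frac{\left(2 o\right)^{2}}{4} = -4 + \frac{4 o^{2}}{4} = -4 + o^{2}$)
$A = 360$ ($A = 6 \left(-4 + \left(-8\right)^{2}\right) = 6 \left(-4 + 64\right) = 6 \cdot 60 = 360$)
$b = -1354$
$j = 360$
$3936 - \left(- \frac{2492}{b} + \frac{1693}{j}\right) = 3936 + \left(- \frac{1693}{360} + \frac{2492}{-1354}\right) = 3936 + \left(\left(-1693\right) \frac{1}{360} + 2492 \left(- \frac{1}{1354}\right)\right) = 3936 - \frac{1594721}{243720} = \frac{957687199}{243720}$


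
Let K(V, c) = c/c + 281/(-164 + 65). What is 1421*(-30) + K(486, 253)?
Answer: -4220552/99 ≈ -42632.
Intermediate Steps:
K(V, c) = -182/99 (K(V, c) = 1 + 281/(-99) = 1 + 281*(-1/99) = 1 - 281/99 = -182/99)
1421*(-30) + K(486, 253) = 1421*(-30) - 182/99 = -42630 - 182/99 = -4220552/99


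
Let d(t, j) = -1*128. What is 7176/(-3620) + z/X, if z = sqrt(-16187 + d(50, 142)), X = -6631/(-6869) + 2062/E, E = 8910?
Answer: -1794/905 + 30601395*I*sqrt(16315)/36623044 ≈ -1.9823 + 106.73*I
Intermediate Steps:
d(t, j) = -128
X = 36623044/30601395 (X = -6631/(-6869) + 2062/8910 = -6631*(-1/6869) + 2062*(1/8910) = 6631/6869 + 1031/4455 = 36623044/30601395 ≈ 1.1968)
z = I*sqrt(16315) (z = sqrt(-16187 - 128) = sqrt(-16315) = I*sqrt(16315) ≈ 127.73*I)
7176/(-3620) + z/X = 7176/(-3620) + (I*sqrt(16315))/(36623044/30601395) = 7176*(-1/3620) + (I*sqrt(16315))*(30601395/36623044) = -1794/905 + 30601395*I*sqrt(16315)/36623044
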